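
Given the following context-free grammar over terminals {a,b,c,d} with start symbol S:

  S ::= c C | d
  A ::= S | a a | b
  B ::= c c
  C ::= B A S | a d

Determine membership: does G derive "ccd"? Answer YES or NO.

CNF form of G:
  S -> T1 C | d
  A -> T0 T0 | T1 C | b | d
  B -> T1 T1
  C -> B X3 | T0 T2
  T0 -> a
  T1 -> c
  T2 -> d
  X3 -> A S

Fill CYK table bottom-up:
  [0..0]={T1}  "c"  orig:{}
  [1..1]={T1}  "c"  orig:{}
  [2..2]={A,S,T2}  "d"  orig:{A,S}
  [0..1]={B}  "cc"
  [1..2]=∅  "cd"
  [0..2]=∅  "ccd"

S ∉ T[0,2] ⇒ NO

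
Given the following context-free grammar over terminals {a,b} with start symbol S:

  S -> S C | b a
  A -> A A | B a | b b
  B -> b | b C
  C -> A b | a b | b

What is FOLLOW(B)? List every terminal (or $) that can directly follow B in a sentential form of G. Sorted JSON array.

FIRST sets, iterate to fixpoint:
pass 1:
  A via A→b b: +{b}
  B via B→b: +{b}
  C via C→A b: +{b}
  C via C→a b: +{a}
  S via S→b a: +{b}
  S: {b}  A: {b}  B: {b}  C: {a,b}
pass 2: (stable)
  S: {b}  A: {b}  B: {b}  C: {a,b}

FOLLOW iteration:
FOLLOW(S) := {$}
round 1:
  A→A A: FOLLOW(A) ⊇ FIRST(A) = {b}; new: +{b}
  A→B a: FOLLOW(B) ⊇ FIRST(a) = {a}; new: +{a}
  B→b C: FOLLOW(C) ⊇ FOLLOW(B) ⊇ {a}; new: +{a}
  S→S C: FOLLOW(S) ⊇ FIRST(C) = {a,b}; new: +{a,b}
  S→S C: FOLLOW(C) ⊇ FOLLOW(S) ⊇ {$,a,b}; new: +{$,b}
  S: {$,a,b}  A: {b}  B: {a}  C: {$,a,b}
round 2: — fixpoint
  S: {$,a,b}  A: {b}  B: {a}  C: {$,a,b}

FOLLOW(B) = ["a"]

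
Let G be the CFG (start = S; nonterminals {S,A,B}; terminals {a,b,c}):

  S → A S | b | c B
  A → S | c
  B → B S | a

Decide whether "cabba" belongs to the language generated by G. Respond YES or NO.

Convert to CNF:
  S -> A S | T0 B | b
  A -> A S | T0 B | b | c
  B -> B S | a
  T0 -> c

CYK table (by increasing span):
  cell(0,0) c: {A,T0}  orig:{A}
  cell(1,1) a: {B}
  cell(2,2) b: {A,S}
  cell(3,3) b: {A,S}
  cell(4,4) a: {B}
  cell(0,1) ca: {A,S}
  cell(1,2) ab: {B}
  cell(2,3) bb: {A,S}
  cell(3,4) ba: ∅
  cell(0,2) cab: {A,S}
  cell(1,3) abb: {B}
  cell(2,4) bba: ∅
  cell(0,3) cabb: {A,S}
  cell(1,4) abba: ∅
  cell(0,4) cabba: ∅

S ∉ T[0,4] ⇒ NO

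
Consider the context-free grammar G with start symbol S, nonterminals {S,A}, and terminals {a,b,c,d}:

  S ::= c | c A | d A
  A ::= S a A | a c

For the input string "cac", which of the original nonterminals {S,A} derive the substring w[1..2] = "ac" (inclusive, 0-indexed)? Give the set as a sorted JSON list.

CNF form of G:
  S -> T1 A | T2 A | c
  A -> S X3 | T0 T1
  T0 -> a
  T1 -> c
  T2 -> d
  X3 -> T0 A

Fill CYK table bottom-up — only the sub-triangle for w[1..2]:
  T[1,1] 'a' = {T0}  orig:{}
  T[2,2] 'c' = {S,T1}  orig:{S}
  T[1,2] 'ac' = {A}

Original NTs in T[1,2] deriving "ac": ["A"]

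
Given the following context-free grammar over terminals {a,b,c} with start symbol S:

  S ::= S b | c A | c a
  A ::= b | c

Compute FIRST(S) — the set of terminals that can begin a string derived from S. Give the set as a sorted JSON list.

FIRST iteration:
pass 1:
  A via A→b: +{b}
  A via A→c: +{c}
  S via S→c A: +{c}
  FIRST[S]={c}  FIRST[A]={b,c}
pass 2: (no change)
  FIRST[S]={c}  FIRST[A]={b,c}

FIRST(S) = ["c"]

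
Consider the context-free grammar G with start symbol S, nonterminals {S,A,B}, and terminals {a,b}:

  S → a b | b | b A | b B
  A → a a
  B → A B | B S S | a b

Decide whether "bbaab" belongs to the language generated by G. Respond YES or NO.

Convert to CNF:
  S -> T0 T1 | T1 A | T1 B | b
  A -> T0 T0
  B -> A B | B X2 | T0 T1
  T0 -> a
  T1 -> b
  X2 -> S S

Fill CYK table bottom-up:
  [0..0]={S,T1}  "b"  orig:{S}
  [1..1]={S,T1}  "b"  orig:{S}
  [2..2]={T0}  "a"  orig:{}
  [3..3]={T0}  "a"  orig:{}
  [4..4]={S,T1}  "b"  orig:{S}
  [0..1]={X2}  "bb"  orig:{}
  [1..2]=∅  "ba"
  [2..3]={A}  "aa"
  [3..4]={B,S}  "ab"
  [0..2]=∅  "bba"
  [1..3]={S}  "baa"
  [2..4]=∅  "aab"
  [0..3]={X2}  "bbaa"  orig:{}
  [1..4]={X2}  "baab"  orig:{}
  [0..4]=∅  "bbaab"

S ∉ T[0,4] ⇒ NO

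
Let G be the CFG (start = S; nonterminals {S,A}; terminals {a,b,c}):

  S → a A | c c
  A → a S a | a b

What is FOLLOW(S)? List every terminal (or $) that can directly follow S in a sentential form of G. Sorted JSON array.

Compute FIRST by fixpoint:
pass 1:
  A via A→a S a: +{a}
  S via S→a A: +{a}
  S via S→c c: +{c}
  FIRST(S)={a,c}  FIRST(A)={a}
pass 2: done
  FIRST(S)={a,c}  FIRST(A)={a}

FOLLOW iteration:
seed FOLLOW(S) with $
iter 1:
  A→a S a: FOLLOW(S) ⊇ FIRST(a) = {a}; new: +{a}
  S→a A: FOLLOW(A) ⊇ FOLLOW(S) ⊇ {$,a}; new: +{$,a}
  FOLLOW[S]={$,a}  FOLLOW[A]={$,a}
iter 2: — fixpoint
  FOLLOW[S]={$,a}  FOLLOW[A]={$,a}

FOLLOW(S) = ["$", "a"]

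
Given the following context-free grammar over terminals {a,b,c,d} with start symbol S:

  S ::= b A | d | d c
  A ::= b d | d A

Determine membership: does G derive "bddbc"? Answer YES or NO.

CNF form of G:
  S -> T0 A | T1 T2 | d
  A -> T0 T1 | T1 A
  T0 -> b
  T1 -> d
  T2 -> c

CYK table (by increasing span):
  [0..0]={T0}  "b"  orig:{}
  [1..1]={S,T1}  "d"  orig:{S}
  [2..2]={S,T1}  "d"  orig:{S}
  [3..3]={T0}  "b"  orig:{}
  [4..4]={T2}  "c"  orig:{}
  [0..1]={A}  "bd"
  [1..2]=∅  "dd"
  [2..3]=∅  "db"
  [3..4]=∅  "bc"
  [0..2]=∅  "bdd"
  [1..3]=∅  "ddb"
  [2..4]=∅  "dbc"
  [0..3]=∅  "bddb"
  [1..4]=∅  "ddbc"
  [0..4]=∅  "bddbc"

S ∉ T[0,4] ⇒ NO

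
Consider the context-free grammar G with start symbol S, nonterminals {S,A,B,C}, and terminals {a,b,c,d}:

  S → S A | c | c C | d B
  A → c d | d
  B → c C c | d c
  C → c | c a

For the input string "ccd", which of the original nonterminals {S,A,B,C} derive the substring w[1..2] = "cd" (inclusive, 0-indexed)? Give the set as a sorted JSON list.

CNF form of G:
  S -> S A | T0 C | T1 B | c
  A -> T0 T1 | d
  B -> T0 X3 | T1 T0
  C -> T0 T2 | c
  T0 -> c
  T1 -> d
  T2 -> a
  X3 -> C T0

CYK fill — only the sub-triangle for w[1..2]:
  [1..1]={C,S,T0}  "c"  orig:{C,S}
  [2..2]={A,T1}  "d"  orig:{A}
  [1..2]={A,S}  "cd"

Original NTs in T[1,2] deriving "cd": ["A", "S"]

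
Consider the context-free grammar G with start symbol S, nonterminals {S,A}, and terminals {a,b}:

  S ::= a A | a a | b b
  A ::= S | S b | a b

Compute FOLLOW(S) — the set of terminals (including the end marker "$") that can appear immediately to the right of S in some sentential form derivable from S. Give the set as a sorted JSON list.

Compute FIRST by fixpoint:
pass 1:
  A via A→a b: +{a}
  S via S→a A: +{a}
  S via S→b b: +{b}
  S: {a,b}  A: {a}
pass 2:
  A via A→S: +{b}
  S: {a,b}  A: {a,b}
pass 3: done
  S: {a,b}  A: {a,b}

FOLLOW sets:
seed FOLLOW(S) with $
[1]
  A→S b: FOLLOW(S) ⊇ FIRST(b) = {b}; new: +{b}
  S→a A: FOLLOW(A) ⊇ FOLLOW(S) ⊇ {$,b}; new: +{$,b}
  FOLLOW(S)={$,b}  FOLLOW(A)={$,b}
[2] done
  FOLLOW(S)={$,b}  FOLLOW(A)={$,b}

FOLLOW(S) = ["$", "b"]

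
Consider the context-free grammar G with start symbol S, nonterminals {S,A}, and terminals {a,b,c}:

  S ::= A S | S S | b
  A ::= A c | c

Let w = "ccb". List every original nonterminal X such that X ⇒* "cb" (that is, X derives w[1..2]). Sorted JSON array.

CNF form of G:
  S -> A S | S S | b
  A -> A T0 | c
  T0 -> c

Fill CYK table bottom-up, restricted to cells inside w[1..2]:
  cell(1,1) c: {A,T0}  orig:{A}
  cell(2,2) b: {S}
  cell(1,2) cb: {S}

Original NTs in T[1,2] deriving "cb": ["S"]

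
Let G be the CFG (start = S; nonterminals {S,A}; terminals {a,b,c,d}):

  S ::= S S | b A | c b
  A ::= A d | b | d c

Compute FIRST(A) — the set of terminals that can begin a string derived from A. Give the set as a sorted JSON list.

Compute FIRST by fixpoint:
pass 1:
  A via A→b: +{b}
  A via A→d c: +{d}
  S via S→b A: +{b}
  S via S→c b: +{c}
  FIRST[S]={b,c}  FIRST[A]={b,d}
pass 2: — fixpoint
  FIRST[S]={b,c}  FIRST[A]={b,d}

FIRST(A) = ["b", "d"]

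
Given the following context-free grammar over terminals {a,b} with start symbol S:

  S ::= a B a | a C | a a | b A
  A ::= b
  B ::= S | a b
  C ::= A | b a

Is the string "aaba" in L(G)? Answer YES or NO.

Convert to CNF:
  S -> T0 C | T0 T0 | T0 X3 | T1 A
  A -> b
  B -> T0 C | T0 T0 | T0 T1 | T0 X2 | T1 A
  C -> T1 T0 | b
  T0 -> a
  T1 -> b
  X2 -> B T0
  X3 -> B T0

Fill CYK table bottom-up:
  T[0,0] 'a' = {T0}  orig:{}
  T[1,1] 'a' = {T0}  orig:{}
  T[2,2] 'b' = {A,C,T1}  orig:{A,C}
  T[3,3] 'a' = {T0}  orig:{}
  T[0,1] 'aa' = {B,S}
  T[1,2] 'ab' = {B,S}
  T[2,3] 'ba' = {C}
  T[0,2] 'aab' = ∅
  T[1,3] 'aba' = {B,S,X2,X3}  orig:{B,S}
  T[0,3] 'aaba' = {B,S}

S ∈ T[0,3] ⇒ YES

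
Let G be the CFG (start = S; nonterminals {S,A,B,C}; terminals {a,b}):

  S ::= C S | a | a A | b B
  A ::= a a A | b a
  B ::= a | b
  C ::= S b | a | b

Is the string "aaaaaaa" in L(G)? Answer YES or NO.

CNF form of G:
  S -> C S | T0 A | T1 B | a
  A -> T0 X2 | T1 T0
  B -> a | b
  C -> S T1 | a | b
  T0 -> a
  T1 -> b
  X2 -> T0 A

CYK fill:
  cell(0,0) a: {B,C,S,T0}  orig:{B,C,S}
  cell(1,1) a: {B,C,S,T0}  orig:{B,C,S}
  cell(2,2) a: {B,C,S,T0}  orig:{B,C,S}
  cell(3,3) a: {B,C,S,T0}  orig:{B,C,S}
  cell(4,4) a: {B,C,S,T0}  orig:{B,C,S}
  cell(5,5) a: {B,C,S,T0}  orig:{B,C,S}
  cell(6,6) a: {B,C,S,T0}  orig:{B,C,S}
  cell(0,1) aa: {S}
  cell(1,2) aa: {S}
  cell(2,3) aa: {S}
  cell(3,4) aa: {S}
  cell(4,5) aa: {S}
  cell(5,6) aa: {S}
  cell(0,2) aaa: {S}
  cell(1,3) aaa: {S}
  cell(2,4) aaa: {S}
  cell(3,5) aaa: {S}
  cell(4,6) aaa: {S}
  cell(0,3) aaaa: {S}
  cell(1,4) aaaa: {S}
  cell(2,5) aaaa: {S}
  cell(3,6) aaaa: {S}
  cell(0,4) aaaaa: {S}
  cell(1,5) aaaaa: {S}
  cell(2,6) aaaaa: {S}
  cell(0,5) aaaaaa: {S}
  cell(1,6) aaaaaa: {S}
  cell(0,6) aaaaaaa: {S}

S ∈ T[0,6] ⇒ YES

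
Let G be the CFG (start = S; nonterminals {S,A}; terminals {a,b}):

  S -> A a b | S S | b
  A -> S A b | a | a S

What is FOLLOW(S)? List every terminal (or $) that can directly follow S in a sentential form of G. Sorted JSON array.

Compute FIRST by fixpoint:
round 1:
  A via A→a: +{a}
  S via S→A a b: +{a}
  S via S→b: +{b}
  FIRST(S)={a,b}  FIRST(A)={a}
round 2:
  A via A→S A b: +{b}
  FIRST(S)={a,b}  FIRST(A)={a,b}
round 3: — fixpoint
  FIRST(S)={a,b}  FIRST(A)={a,b}

Compute FOLLOW by fixpoint:
FOLLOW(S) := {$}
[1]
  A→S A b: FOLLOW(S) ⊇ FIRST(A) = {a,b}; new: +{a,b}
  A→S A b: FOLLOW(A) ⊇ FIRST(b) = {b}; new: +{b}
  S→A a b: FOLLOW(A) ⊇ FIRST(a) = {a}; new: +{a}
  S: {$,a,b}  A: {a,b}
[2] — fixpoint
  S: {$,a,b}  A: {a,b}

FOLLOW(S) = ["$", "a", "b"]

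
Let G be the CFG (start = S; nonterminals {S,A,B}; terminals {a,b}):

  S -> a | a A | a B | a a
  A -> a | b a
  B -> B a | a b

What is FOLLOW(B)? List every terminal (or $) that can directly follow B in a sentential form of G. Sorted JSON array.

FIRST sets, iterate to fixpoint:
iter 1:
  A via A→a: +{a}
  A via A→b a: +{b}
  B via B→a b: +{a}
  S via S→a: +{a}
  S: {a}  A: {a,b}  B: {a}
iter 2: done
  S: {a}  A: {a,b}  B: {a}

FOLLOW sets:
seed FOLLOW(S) with $
iter 1:
  B→B a: FOLLOW(B) ⊇ FIRST(a) = {a}; new: +{a}
  S→a A: FOLLOW(A) ⊇ FOLLOW(S) ⊇ {$}; new: +{$}
  S→a B: FOLLOW(B) ⊇ FOLLOW(S) ⊇ {$}; new: +{$}
  FOLLOW[S]={$}  FOLLOW[A]={$}  FOLLOW[B]={$,a}
iter 2: — fixpoint
  FOLLOW[S]={$}  FOLLOW[A]={$}  FOLLOW[B]={$,a}

FOLLOW(B) = ["$", "a"]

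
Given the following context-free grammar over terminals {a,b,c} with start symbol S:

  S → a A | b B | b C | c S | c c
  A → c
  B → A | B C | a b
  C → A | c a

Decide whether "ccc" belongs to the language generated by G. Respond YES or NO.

CNF form of G:
  S -> T0 A | T1 B | T1 C | T2 S | T2 T2
  A -> c
  B -> B C | T0 T1 | c
  C -> T2 T0 | c
  T0 -> a
  T1 -> b
  T2 -> c

CYK fill:
  T[0,0] 'c' = {A,B,C,T2}  orig:{A,B,C}
  T[1,1] 'c' = {A,B,C,T2}  orig:{A,B,C}
  T[2,2] 'c' = {A,B,C,T2}  orig:{A,B,C}
  T[0,1] 'cc' = {B,S}
  T[1,2] 'cc' = {B,S}
  T[0,2] 'ccc' = {B,S}

S ∈ T[0,2] ⇒ YES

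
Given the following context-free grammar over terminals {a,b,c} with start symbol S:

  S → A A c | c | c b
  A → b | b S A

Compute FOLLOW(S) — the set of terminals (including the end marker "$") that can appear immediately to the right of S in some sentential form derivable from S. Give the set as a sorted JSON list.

FIRST iteration:
[1]
  A via A→b: +{b}
  S via S→A A c: +{b}
  S via S→c: +{c}
  FIRST[S]={b,c}  FIRST[A]={b}
[2] (no change)
  FIRST[S]={b,c}  FIRST[A]={b}

FOLLOW sets:
initialize: $ ∈ FOLLOW(S)
iter 1:
  A→b S A: FOLLOW(S) ⊇ FIRST(A) = {b}; new: +{b}
  S→A A c: FOLLOW(A) ⊇ FIRST(A) = {b}; new: +{b}
  S→A A c: FOLLOW(A) ⊇ FIRST(c) = {c}; new: +{c}
  FOLLOW(S)={$,b}  FOLLOW(A)={b,c}
iter 2: (stable)
  FOLLOW(S)={$,b}  FOLLOW(A)={b,c}

FOLLOW(S) = ["$", "b"]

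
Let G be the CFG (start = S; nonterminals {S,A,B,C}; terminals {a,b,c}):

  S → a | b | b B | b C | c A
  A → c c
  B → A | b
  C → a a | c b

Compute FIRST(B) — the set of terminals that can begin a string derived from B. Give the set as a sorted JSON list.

Compute FIRST by fixpoint:
round 1:
  A via A→c c: +{c}
  B via B→A: +{c}
  B via B→b: +{b}
  C via C→a a: +{a}
  C via C→c b: +{c}
  S via S→a: +{a}
  S via S→b: +{b}
  S via S→c A: +{c}
  FIRST[S]={a,b,c}  FIRST[A]={c}  FIRST[B]={b,c}  FIRST[C]={a,c}
round 2: (no change)
  FIRST[S]={a,b,c}  FIRST[A]={c}  FIRST[B]={b,c}  FIRST[C]={a,c}

FIRST(B) = ["b", "c"]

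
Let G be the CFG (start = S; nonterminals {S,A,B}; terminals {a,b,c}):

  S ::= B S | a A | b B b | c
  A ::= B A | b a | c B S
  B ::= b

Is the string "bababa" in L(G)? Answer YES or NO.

CNF form of G:
  S -> B S | T0 X4 | T1 A | c
  A -> B A | T0 T1 | T2 X3
  B -> b
  T0 -> b
  T1 -> a
  T2 -> c
  X3 -> B S
  X4 -> B T0

CYK table (by increasing span):
  T[0,0] 'b' = {B,T0}  orig:{B}
  T[1,1] 'a' = {T1}  orig:{}
  T[2,2] 'b' = {B,T0}  orig:{B}
  T[3,3] 'a' = {T1}  orig:{}
  T[4,4] 'b' = {B,T0}  orig:{B}
  T[5,5] 'a' = {T1}  orig:{}
  T[0,1] 'ba' = {A}
  T[1,2] 'ab' = ∅
  T[2,3] 'ba' = {A}
  T[3,4] 'ab' = ∅
  T[4,5] 'ba' = {A}
  T[0,2] 'bab' = ∅
  T[1,3] 'aba' = {S}
  T[2,4] 'bab' = ∅
  T[3,5] 'aba' = {S}
  T[0,3] 'baba' = {S,X3}  orig:{S}
  T[1,4] 'abab' = ∅
  T[2,5] 'baba' = {S,X3}  orig:{S}
  T[0,4] 'babab' = ∅
  T[1,5] 'ababa' = ∅
  T[0,5] 'bababa' = ∅

S ∉ T[0,5] ⇒ NO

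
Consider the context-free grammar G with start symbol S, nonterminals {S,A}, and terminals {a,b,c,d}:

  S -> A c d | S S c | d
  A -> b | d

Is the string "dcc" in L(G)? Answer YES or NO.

Convert to CNF:
  S -> A X2 | S X3 | d
  A -> b | d
  T0 -> c
  T1 -> d
  X2 -> T0 T1
  X3 -> S T0

CYK fill:
  cell(0,0) d: {A,S,T1}  orig:{A,S}
  cell(1,1) c: {T0}  orig:{}
  cell(2,2) c: {T0}  orig:{}
  cell(0,1) dc: {X3}  orig:{}
  cell(1,2) cc: ∅
  cell(0,2) dcc: ∅

S ∉ T[0,2] ⇒ NO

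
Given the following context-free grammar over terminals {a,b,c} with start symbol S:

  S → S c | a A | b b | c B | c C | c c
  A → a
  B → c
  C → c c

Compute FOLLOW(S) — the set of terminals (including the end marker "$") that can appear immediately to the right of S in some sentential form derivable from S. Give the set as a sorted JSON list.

Compute FIRST by fixpoint:
pass 1:
  A via A→a: +{a}
  B via B→c: +{c}
  C via C→c c: +{c}
  S via S→a A: +{a}
  S via S→b b: +{b}
  S via S→c B: +{c}
  S: {a,b,c}  A: {a}  B: {c}  C: {c}
pass 2: (no change)
  S: {a,b,c}  A: {a}  B: {c}  C: {c}

FOLLOW iteration:
seed FOLLOW(S) with $
iter 1:
  S→S c: FOLLOW(S) ⊇ FIRST(c) = {c}; new: +{c}
  S→a A: FOLLOW(A) ⊇ FOLLOW(S) ⊇ {$,c}; new: +{$,c}
  S→c B: FOLLOW(B) ⊇ FOLLOW(S) ⊇ {$,c}; new: +{$,c}
  S→c C: FOLLOW(C) ⊇ FOLLOW(S) ⊇ {$,c}; new: +{$,c}
  S: {$,c}  A: {$,c}  B: {$,c}  C: {$,c}
iter 2: (no change)
  S: {$,c}  A: {$,c}  B: {$,c}  C: {$,c}

FOLLOW(S) = ["$", "c"]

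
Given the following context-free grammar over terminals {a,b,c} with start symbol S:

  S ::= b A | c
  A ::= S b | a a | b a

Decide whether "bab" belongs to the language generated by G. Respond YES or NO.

CNF form of G:
  S -> T0 A | c
  A -> S T0 | T0 T1 | T1 T1
  T0 -> b
  T1 -> a

Fill CYK table bottom-up:
  cell(0,0) b: {T0}  orig:{}
  cell(1,1) a: {T1}  orig:{}
  cell(2,2) b: {T0}  orig:{}
  cell(0,1) ba: {A}
  cell(1,2) ab: ∅
  cell(0,2) bab: ∅

S ∉ T[0,2] ⇒ NO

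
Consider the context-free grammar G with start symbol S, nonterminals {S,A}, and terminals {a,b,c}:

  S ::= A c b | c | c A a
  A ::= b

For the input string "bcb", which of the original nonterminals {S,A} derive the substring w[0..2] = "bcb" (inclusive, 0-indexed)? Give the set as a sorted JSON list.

Convert to CNF:
  S -> A X3 | T0 X4 | c
  A -> b
  T0 -> c
  T1 -> b
  T2 -> a
  X3 -> T0 T1
  X4 -> A T2

Fill CYK table bottom-up, restricted to cells inside w[0..2]:
  cell(0,0) b: {A,T1}  orig:{A}
  cell(1,1) c: {S,T0}  orig:{S}
  cell(2,2) b: {A,T1}  orig:{A}
  cell(0,1) bc: ∅
  cell(1,2) cb: {X3}  orig:{}
  cell(0,2) bcb: {S}

Original NTs in T[0,2] deriving "bcb": ["S"]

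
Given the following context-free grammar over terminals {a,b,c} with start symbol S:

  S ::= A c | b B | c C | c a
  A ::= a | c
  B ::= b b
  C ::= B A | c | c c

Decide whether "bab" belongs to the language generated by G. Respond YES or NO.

Convert to CNF:
  S -> A T1 | T0 B | T1 C | T1 T2
  A -> a | c
  B -> T0 T0
  C -> B A | T1 T1 | c
  T0 -> b
  T1 -> c
  T2 -> a

Fill CYK table bottom-up:
  [0..0]={T0}  "b"  orig:{}
  [1..1]={A,T2}  "a"  orig:{A}
  [2..2]={T0}  "b"  orig:{}
  [0..1]=∅  "ba"
  [1..2]=∅  "ab"
  [0..2]=∅  "bab"

S ∉ T[0,2] ⇒ NO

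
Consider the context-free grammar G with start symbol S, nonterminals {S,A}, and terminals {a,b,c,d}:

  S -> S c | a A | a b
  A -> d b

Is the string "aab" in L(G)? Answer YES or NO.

Convert to CNF:
  S -> S T2 | T3 A | T3 T1
  A -> T0 T1
  T0 -> d
  T1 -> b
  T2 -> c
  T3 -> a

Fill CYK table bottom-up:
  [0..0]={T3}  "a"  orig:{}
  [1..1]={T3}  "a"  orig:{}
  [2..2]={T1}  "b"  orig:{}
  [0..1]=∅  "aa"
  [1..2]={S}  "ab"
  [0..2]=∅  "aab"

S ∉ T[0,2] ⇒ NO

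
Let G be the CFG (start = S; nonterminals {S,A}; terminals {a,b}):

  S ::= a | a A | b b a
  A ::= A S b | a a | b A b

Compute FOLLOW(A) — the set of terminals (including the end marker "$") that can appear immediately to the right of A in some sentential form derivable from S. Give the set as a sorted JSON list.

FIRST iteration:
round 1:
  A via A→a a: +{a}
  A via A→b A b: +{b}
  S via S→a: +{a}
  S via S→b b a: +{b}
  FIRST(S)={a,b}  FIRST(A)={a,b}
round 2: (stable)
  FIRST(S)={a,b}  FIRST(A)={a,b}

FOLLOW iteration:
FOLLOW(S) := {$}
pass 1:
  A→A S b: FOLLOW(A) ⊇ FIRST(S) = {a,b}; new: +{a,b}
  A→A S b: FOLLOW(S) ⊇ FIRST(b) = {b}; new: +{b}
  S→a A: FOLLOW(A) ⊇ FOLLOW(S) ⊇ {$,b}; new: +{$}
  S: {$,b}  A: {$,a,b}
pass 2: (stable)
  S: {$,b}  A: {$,a,b}

FOLLOW(A) = ["$", "a", "b"]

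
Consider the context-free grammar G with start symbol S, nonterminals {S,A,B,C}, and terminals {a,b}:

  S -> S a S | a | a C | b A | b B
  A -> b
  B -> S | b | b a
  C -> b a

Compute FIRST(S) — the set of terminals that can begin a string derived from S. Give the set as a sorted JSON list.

FIRST iteration:
round 1:
  A via A→b: +{b}
  B via B→b: +{b}
  C via C→b a: +{b}
  S via S→a: +{a}
  S via S→b A: +{b}
  FIRST[S]={a,b}  FIRST[A]={b}  FIRST[B]={b}  FIRST[C]={b}
round 2:
  B via B→S: +{a}
  FIRST[S]={a,b}  FIRST[A]={b}  FIRST[B]={a,b}  FIRST[C]={b}
round 3: (no change)
  FIRST[S]={a,b}  FIRST[A]={b}  FIRST[B]={a,b}  FIRST[C]={b}

FIRST(S) = ["a", "b"]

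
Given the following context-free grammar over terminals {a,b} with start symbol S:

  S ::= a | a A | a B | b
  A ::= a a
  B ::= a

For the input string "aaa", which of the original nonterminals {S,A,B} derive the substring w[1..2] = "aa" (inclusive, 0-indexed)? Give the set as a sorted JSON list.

CNF form of G:
  S -> T0 A | T0 B | a | b
  A -> T0 T0
  B -> a
  T0 -> a

CYK fill — only the sub-triangle for w[1..2]:
  T[1,1] 'a' = {B,S,T0}  orig:{B,S}
  T[2,2] 'a' = {B,S,T0}  orig:{B,S}
  T[1,2] 'aa' = {A,S}

Original NTs in T[1,2] deriving "aa": ["A", "S"]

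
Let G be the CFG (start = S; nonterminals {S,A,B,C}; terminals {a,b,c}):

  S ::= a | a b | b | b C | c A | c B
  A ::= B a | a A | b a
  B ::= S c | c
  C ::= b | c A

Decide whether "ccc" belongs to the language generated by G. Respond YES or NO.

Convert to CNF:
  S -> T0 T1 | T1 C | T2 A | T2 B | a | b
  A -> B T0 | T0 A | T1 T0
  B -> S T2 | c
  C -> T2 A | b
  T0 -> a
  T1 -> b
  T2 -> c

CYK table (by increasing span):
  [0..0]={B,T2}  "c"  orig:{B}
  [1..1]={B,T2}  "c"  orig:{B}
  [2..2]={B,T2}  "c"  orig:{B}
  [0..1]={S}  "cc"
  [1..2]={S}  "cc"
  [0..2]={B}  "ccc"

S ∉ T[0,2] ⇒ NO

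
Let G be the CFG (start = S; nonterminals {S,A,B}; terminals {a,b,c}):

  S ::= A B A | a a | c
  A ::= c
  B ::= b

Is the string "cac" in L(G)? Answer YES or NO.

CNF form of G:
  S -> A X1 | T0 T0 | c
  A -> c
  B -> b
  T0 -> a
  X1 -> B A

CYK table (by increasing span):
  [0..0]={A,S}  "c"
  [1..1]={T0}  "a"  orig:{}
  [2..2]={A,S}  "c"
  [0..1]=∅  "ca"
  [1..2]=∅  "ac"
  [0..2]=∅  "cac"

S ∉ T[0,2] ⇒ NO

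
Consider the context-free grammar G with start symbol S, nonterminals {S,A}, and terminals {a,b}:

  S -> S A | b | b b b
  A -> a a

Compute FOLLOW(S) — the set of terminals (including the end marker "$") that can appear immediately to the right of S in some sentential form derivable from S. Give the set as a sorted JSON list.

FIRST iteration:
iter 1:
  A via A→a a: +{a}
  S via S→b: +{b}
  S: {b}  A: {a}
iter 2: done
  S: {b}  A: {a}

Compute FOLLOW by fixpoint:
seed FOLLOW(S) with $
[1]
  S→S A: FOLLOW(S) ⊇ FIRST(A) = {a}; new: +{a}
  S→S A: FOLLOW(A) ⊇ FOLLOW(S) ⊇ {$,a}; new: +{$,a}
  FOLLOW[S]={$,a}  FOLLOW[A]={$,a}
[2] (stable)
  FOLLOW[S]={$,a}  FOLLOW[A]={$,a}

FOLLOW(S) = ["$", "a"]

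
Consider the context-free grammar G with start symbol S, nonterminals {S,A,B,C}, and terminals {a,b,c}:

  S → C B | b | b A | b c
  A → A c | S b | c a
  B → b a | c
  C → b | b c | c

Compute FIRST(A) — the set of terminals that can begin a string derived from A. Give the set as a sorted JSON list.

FIRST iteration:
iter 1:
  A via A→c a: +{c}
  B via B→b a: +{b}
  B via B→c: +{c}
  C via C→b: +{b}
  C via C→c: +{c}
  S via S→C B: +{b,c}
  S: {b,c}  A: {c}  B: {b,c}  C: {b,c}
iter 2:
  A via A→S b: +{b}
  S: {b,c}  A: {b,c}  B: {b,c}  C: {b,c}
iter 3: — fixpoint
  S: {b,c}  A: {b,c}  B: {b,c}  C: {b,c}

FIRST(A) = ["b", "c"]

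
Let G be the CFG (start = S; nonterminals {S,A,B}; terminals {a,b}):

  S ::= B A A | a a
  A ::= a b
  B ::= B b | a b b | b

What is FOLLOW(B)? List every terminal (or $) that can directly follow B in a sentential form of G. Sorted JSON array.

FIRST iteration:
[1]
  A via A→a b: +{a}
  B via B→a b b: +{a}
  B via B→b: +{b}
  S via S→B A A: +{a,b}
  S: {a,b}  A: {a}  B: {a,b}
[2] (no change)
  S: {a,b}  A: {a}  B: {a,b}

Compute FOLLOW by fixpoint:
seed FOLLOW(S) with $
[1]
  B→B b: FOLLOW(B) ⊇ FIRST(b) = {b}; new: +{b}
  S→B A A: FOLLOW(B) ⊇ FIRST(A) = {a}; new: +{a}
  S→B A A: FOLLOW(A) ⊇ FIRST(A) = {a}; new: +{a}
  S→B A A: FOLLOW(A) ⊇ FOLLOW(S) ⊇ {$}; new: +{$}
  FOLLOW(S)={$}  FOLLOW(A)={$,a}  FOLLOW(B)={a,b}
[2] (stable)
  FOLLOW(S)={$}  FOLLOW(A)={$,a}  FOLLOW(B)={a,b}

FOLLOW(B) = ["a", "b"]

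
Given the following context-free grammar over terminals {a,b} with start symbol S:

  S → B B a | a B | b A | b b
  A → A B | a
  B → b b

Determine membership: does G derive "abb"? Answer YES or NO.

CNF form of G:
  S -> B X2 | T0 A | T0 T0 | T1 B
  A -> A B | a
  B -> T0 T0
  T0 -> b
  T1 -> a
  X2 -> B T1

CYK table (by increasing span):
  cell(0,0) a: {A,T1}  orig:{A}
  cell(1,1) b: {T0}  orig:{}
  cell(2,2) b: {T0}  orig:{}
  cell(0,1) ab: ∅
  cell(1,2) bb: {B,S}
  cell(0,2) abb: {A,S}

S ∈ T[0,2] ⇒ YES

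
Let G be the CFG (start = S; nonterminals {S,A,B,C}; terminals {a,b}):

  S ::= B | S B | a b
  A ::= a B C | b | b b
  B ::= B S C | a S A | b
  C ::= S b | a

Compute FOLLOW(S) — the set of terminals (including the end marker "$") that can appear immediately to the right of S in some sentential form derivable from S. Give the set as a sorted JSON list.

FIRST iteration:
[1]
  A via A→a B C: +{a}
  A via A→b: +{b}
  B via B→a S A: +{a}
  B via B→b: +{b}
  C via C→a: +{a}
  S via S→B: +{a,b}
  FIRST(S)={a,b}  FIRST(A)={a,b}  FIRST(B)={a,b}  FIRST(C)={a}
[2]
  C via C→S b: +{b}
  FIRST(S)={a,b}  FIRST(A)={a,b}  FIRST(B)={a,b}  FIRST(C)={a,b}
[3] done
  FIRST(S)={a,b}  FIRST(A)={a,b}  FIRST(B)={a,b}  FIRST(C)={a,b}

FOLLOW sets:
initialize: $ ∈ FOLLOW(S)
pass 1:
  A→a B C: FOLLOW(B) ⊇ FIRST(C) = {a,b}; new: +{a,b}
  B→B S C: FOLLOW(S) ⊇ FIRST(C) = {a,b}; new: +{a,b}
  B→B S C: FOLLOW(C) ⊇ FOLLOW(B) ⊇ {a,b}; new: +{a,b}
  B→a S A: FOLLOW(A) ⊇ FOLLOW(B) ⊇ {a,b}; new: +{a,b}
  S→B: FOLLOW(B) ⊇ FOLLOW(S) ⊇ {$,a,b}; new: +{$}
  FOLLOW(S)={$,a,b}  FOLLOW(A)={a,b}  FOLLOW(B)={$,a,b}  FOLLOW(C)={a,b}
pass 2:
  B→B S C: FOLLOW(C) ⊇ FOLLOW(B) ⊇ {$,a,b}; new: +{$}
  B→a S A: FOLLOW(A) ⊇ FOLLOW(B) ⊇ {$,a,b}; new: +{$}
  FOLLOW(S)={$,a,b}  FOLLOW(A)={$,a,b}  FOLLOW(B)={$,a,b}  FOLLOW(C)={$,a,b}
pass 3: — fixpoint
  FOLLOW(S)={$,a,b}  FOLLOW(A)={$,a,b}  FOLLOW(B)={$,a,b}  FOLLOW(C)={$,a,b}

FOLLOW(S) = ["$", "a", "b"]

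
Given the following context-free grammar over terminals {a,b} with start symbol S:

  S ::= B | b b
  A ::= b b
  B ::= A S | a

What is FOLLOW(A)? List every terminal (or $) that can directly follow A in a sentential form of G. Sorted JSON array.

Compute FIRST by fixpoint:
[1]
  A via A→b b: +{b}
  B via B→A S: +{b}
  B via B→a: +{a}
  S via S→B: +{a,b}
  FIRST[S]={a,b}  FIRST[A]={b}  FIRST[B]={a,b}
[2] (stable)
  FIRST[S]={a,b}  FIRST[A]={b}  FIRST[B]={a,b}

Compute FOLLOW by fixpoint:
seed FOLLOW(S) with $
round 1:
  B→A S: FOLLOW(A) ⊇ FIRST(S) = {a,b}; new: +{a,b}
  S→B: FOLLOW(B) ⊇ FOLLOW(S) ⊇ {$}; new: +{$}
  FOLLOW[S]={$}  FOLLOW[A]={a,b}  FOLLOW[B]={$}
round 2: done
  FOLLOW[S]={$}  FOLLOW[A]={a,b}  FOLLOW[B]={$}

FOLLOW(A) = ["a", "b"]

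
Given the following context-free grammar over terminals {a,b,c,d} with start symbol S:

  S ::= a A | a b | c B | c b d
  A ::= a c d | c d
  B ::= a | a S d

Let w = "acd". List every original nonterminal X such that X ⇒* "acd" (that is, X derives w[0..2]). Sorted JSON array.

Convert to CNF:
  S -> T0 A | T0 T3 | T1 B | T1 X6
  A -> T0 X4 | T1 T2
  B -> T0 X5 | a
  T0 -> a
  T1 -> c
  T2 -> d
  T3 -> b
  X4 -> T1 T2
  X5 -> S T2
  X6 -> T3 T2

CYK fill, restricted to cells inside w[0..2]:
  cell(0,0) a: {B,T0}  orig:{B}
  cell(1,1) c: {T1}  orig:{}
  cell(2,2) d: {T2}  orig:{}
  cell(0,1) ac: ∅
  cell(1,2) cd: {A,X4}  orig:{A}
  cell(0,2) acd: {A,S}

Original NTs in T[0,2] deriving "acd": ["A", "S"]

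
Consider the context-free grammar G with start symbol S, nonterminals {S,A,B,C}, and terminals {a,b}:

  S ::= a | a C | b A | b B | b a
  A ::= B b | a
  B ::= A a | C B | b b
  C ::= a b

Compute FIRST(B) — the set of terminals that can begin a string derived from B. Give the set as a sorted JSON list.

FIRST sets, iterate to fixpoint:
iter 1:
  A via A→a: +{a}
  B via B→A a: +{a}
  B via B→b b: +{b}
  C via C→a b: +{a}
  S via S→a: +{a}
  S via S→b A: +{b}
  S: {a,b}  A: {a}  B: {a,b}  C: {a}
iter 2:
  A via A→B b: +{b}
  S: {a,b}  A: {a,b}  B: {a,b}  C: {a}
iter 3: done
  S: {a,b}  A: {a,b}  B: {a,b}  C: {a}

FIRST(B) = ["a", "b"]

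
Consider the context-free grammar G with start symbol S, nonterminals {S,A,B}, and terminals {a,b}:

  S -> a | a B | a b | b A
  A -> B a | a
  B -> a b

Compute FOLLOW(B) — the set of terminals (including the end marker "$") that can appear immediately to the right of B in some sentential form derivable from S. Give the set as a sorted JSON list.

FIRST sets, iterate to fixpoint:
iter 1:
  A via A→a: +{a}
  B via B→a b: +{a}
  S via S→a: +{a}
  S via S→b A: +{b}
  FIRST[S]={a,b}  FIRST[A]={a}  FIRST[B]={a}
iter 2: (stable)
  FIRST[S]={a,b}  FIRST[A]={a}  FIRST[B]={a}

FOLLOW sets:
FOLLOW(S) := {$}
[1]
  A→B a: FOLLOW(B) ⊇ FIRST(a) = {a}; new: +{a}
  S→a B: FOLLOW(B) ⊇ FOLLOW(S) ⊇ {$}; new: +{$}
  S→b A: FOLLOW(A) ⊇ FOLLOW(S) ⊇ {$}; new: +{$}
  FOLLOW[S]={$}  FOLLOW[A]={$}  FOLLOW[B]={$,a}
[2] (stable)
  FOLLOW[S]={$}  FOLLOW[A]={$}  FOLLOW[B]={$,a}

FOLLOW(B) = ["$", "a"]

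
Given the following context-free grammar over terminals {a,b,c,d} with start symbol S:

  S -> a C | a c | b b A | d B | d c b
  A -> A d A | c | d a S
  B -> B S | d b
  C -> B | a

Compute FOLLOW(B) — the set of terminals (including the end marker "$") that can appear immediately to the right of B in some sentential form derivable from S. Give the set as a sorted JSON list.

FIRST sets, iterate to fixpoint:
round 1:
  A via A→c: +{c}
  A via A→d a S: +{d}
  B via B→d b: +{d}
  C via C→B: +{d}
  C via C→a: +{a}
  S via S→a C: +{a}
  S via S→b b A: +{b}
  S via S→d B: +{d}
  FIRST[S]={a,b,d}  FIRST[A]={c,d}  FIRST[B]={d}  FIRST[C]={a,d}
round 2: (stable)
  FIRST[S]={a,b,d}  FIRST[A]={c,d}  FIRST[B]={d}  FIRST[C]={a,d}

FOLLOW sets:
initialize: $ ∈ FOLLOW(S)
round 1:
  A→A d A: FOLLOW(A) ⊇ FIRST(d) = {d}; new: +{d}
  A→d a S: FOLLOW(S) ⊇ FOLLOW(A) ⊇ {d}; new: +{d}
  B→B S: FOLLOW(B) ⊇ FIRST(S) = {a,b,d}; new: +{a,b,d}
  B→B S: FOLLOW(S) ⊇ FOLLOW(B) ⊇ {a,b,d}; new: +{a,b}
  S→a C: FOLLOW(C) ⊇ FOLLOW(S) ⊇ {$,a,b,d}; new: +{$,a,b,d}
  S→b b A: FOLLOW(A) ⊇ FOLLOW(S) ⊇ {$,a,b,d}; new: +{$,a,b}
  S→d B: FOLLOW(B) ⊇ FOLLOW(S) ⊇ {$,a,b,d}; new: +{$}
  FOLLOW[S]={$,a,b,d}  FOLLOW[A]={$,a,b,d}  FOLLOW[B]={$,a,b,d}  FOLLOW[C]={$,a,b,d}
round 2: (no change)
  FOLLOW[S]={$,a,b,d}  FOLLOW[A]={$,a,b,d}  FOLLOW[B]={$,a,b,d}  FOLLOW[C]={$,a,b,d}

FOLLOW(B) = ["$", "a", "b", "d"]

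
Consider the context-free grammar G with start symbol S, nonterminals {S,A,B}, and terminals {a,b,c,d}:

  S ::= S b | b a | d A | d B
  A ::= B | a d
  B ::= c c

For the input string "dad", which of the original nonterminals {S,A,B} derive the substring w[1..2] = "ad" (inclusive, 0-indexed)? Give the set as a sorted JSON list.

CNF form of G:
  S -> S T3 | T1 A | T1 B | T3 T0
  A -> T0 T1 | T2 T2
  B -> T2 T2
  T0 -> a
  T1 -> d
  T2 -> c
  T3 -> b

Fill CYK table bottom-up (cells [i..j] with 1 ≤ i ≤ j ≤ 2 only):
  T[1,1] 'a' = {T0}  orig:{}
  T[2,2] 'd' = {T1}  orig:{}
  T[1,2] 'ad' = {A}

Original NTs in T[1,2] deriving "ad": ["A"]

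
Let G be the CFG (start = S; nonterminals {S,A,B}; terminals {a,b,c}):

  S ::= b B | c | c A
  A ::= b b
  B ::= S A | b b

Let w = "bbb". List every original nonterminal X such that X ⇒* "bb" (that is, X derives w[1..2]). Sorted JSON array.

Convert to CNF:
  S -> T0 B | T1 A | c
  A -> T0 T0
  B -> S A | T0 T0
  T0 -> b
  T1 -> c

Fill CYK table bottom-up — only the sub-triangle for w[1..2]:
  T[1,1] 'b' = {T0}  orig:{}
  T[2,2] 'b' = {T0}  orig:{}
  T[1,2] 'bb' = {A,B}

Original NTs in T[1,2] deriving "bb": ["A", "B"]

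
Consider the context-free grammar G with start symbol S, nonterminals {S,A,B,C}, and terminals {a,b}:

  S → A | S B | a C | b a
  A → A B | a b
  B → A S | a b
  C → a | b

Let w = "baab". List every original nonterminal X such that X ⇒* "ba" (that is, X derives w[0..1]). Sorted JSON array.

CNF form of G:
  S -> A B | S B | T0 C | T0 T1 | T1 T0
  A -> A B | T0 T1
  B -> A S | T0 T1
  C -> a | b
  T0 -> a
  T1 -> b

CYK table (by increasing span) (cells [i..j] with 0 ≤ i ≤ j ≤ 1 only):
  T[0,0] 'b' = {C,T1}  orig:{C}
  T[1,1] 'a' = {C,T0}  orig:{C}
  T[0,1] 'ba' = {S}

Original NTs in T[0,1] deriving "ba": ["S"]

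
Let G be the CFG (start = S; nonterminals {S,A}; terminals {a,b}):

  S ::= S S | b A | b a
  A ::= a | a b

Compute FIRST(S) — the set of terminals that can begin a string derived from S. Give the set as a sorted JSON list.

Compute FIRST by fixpoint:
round 1:
  A via A→a: +{a}
  S via S→b A: +{b}
  FIRST[S]={b}  FIRST[A]={a}
round 2: (stable)
  FIRST[S]={b}  FIRST[A]={a}

FIRST(S) = ["b"]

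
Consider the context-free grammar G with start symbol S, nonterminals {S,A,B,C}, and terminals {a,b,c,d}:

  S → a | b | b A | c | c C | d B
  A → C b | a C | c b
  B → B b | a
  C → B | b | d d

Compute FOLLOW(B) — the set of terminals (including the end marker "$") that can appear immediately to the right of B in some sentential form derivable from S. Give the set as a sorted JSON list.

Compute FIRST by fixpoint:
round 1:
  A via A→a C: +{a}
  A via A→c b: +{c}
  B via B→a: +{a}
  C via C→B: +{a}
  C via C→b: +{b}
  C via C→d d: +{d}
  S via S→a: +{a}
  S via S→b: +{b}
  S via S→c: +{c}
  S via S→d B: +{d}
  S: {a,b,c,d}  A: {a,c}  B: {a}  C: {a,b,d}
round 2:
  A via A→C b: +{b,d}
  S: {a,b,c,d}  A: {a,b,c,d}  B: {a}  C: {a,b,d}
round 3: done
  S: {a,b,c,d}  A: {a,b,c,d}  B: {a}  C: {a,b,d}

Compute FOLLOW by fixpoint:
FOLLOW(S) := {$}
pass 1:
  A→C b: FOLLOW(C) ⊇ FIRST(b) = {b}; new: +{b}
  B→B b: FOLLOW(B) ⊇ FIRST(b) = {b}; new: +{b}
  S→b A: FOLLOW(A) ⊇ FOLLOW(S) ⊇ {$}; new: +{$}
  S→c C: FOLLOW(C) ⊇ FOLLOW(S) ⊇ {$}; new: +{$}
  S→d B: FOLLOW(B) ⊇ FOLLOW(S) ⊇ {$}; new: +{$}
  FOLLOW(S)={$}  FOLLOW(A)={$}  FOLLOW(B)={$,b}  FOLLOW(C)={$,b}
pass 2: (no change)
  FOLLOW(S)={$}  FOLLOW(A)={$}  FOLLOW(B)={$,b}  FOLLOW(C)={$,b}

FOLLOW(B) = ["$", "b"]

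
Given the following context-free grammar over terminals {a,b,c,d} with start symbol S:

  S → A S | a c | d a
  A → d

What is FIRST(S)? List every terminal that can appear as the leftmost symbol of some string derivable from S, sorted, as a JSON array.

FIRST sets, iterate to fixpoint:
iter 1:
  A via A→d: +{d}
  S via S→A S: +{d}
  S via S→a c: +{a}
  S: {a,d}  A: {d}
iter 2: (stable)
  S: {a,d}  A: {d}

FIRST(S) = ["a", "d"]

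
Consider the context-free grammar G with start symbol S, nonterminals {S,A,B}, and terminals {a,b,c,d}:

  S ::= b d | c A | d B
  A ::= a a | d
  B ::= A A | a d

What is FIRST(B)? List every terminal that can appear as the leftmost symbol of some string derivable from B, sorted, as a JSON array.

FIRST sets, iterate to fixpoint:
round 1:
  A via A→a a: +{a}
  A via A→d: +{d}
  B via B→A A: +{a,d}
  S via S→b d: +{b}
  S via S→c A: +{c}
  S via S→d B: +{d}
  S: {b,c,d}  A: {a,d}  B: {a,d}
round 2: (no change)
  S: {b,c,d}  A: {a,d}  B: {a,d}

FIRST(B) = ["a", "d"]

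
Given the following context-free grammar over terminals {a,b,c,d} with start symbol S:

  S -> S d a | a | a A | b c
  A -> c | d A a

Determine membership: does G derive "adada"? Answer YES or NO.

CNF form of G:
  S -> S X5 | T1 A | T2 T3 | a
  A -> T0 X4 | c
  T0 -> d
  T1 -> a
  T2 -> b
  T3 -> c
  X4 -> A T1
  X5 -> T0 T1

CYK fill:
  cell(0,0) a: {S,T1}  orig:{S}
  cell(1,1) d: {T0}  orig:{}
  cell(2,2) a: {S,T1}  orig:{S}
  cell(3,3) d: {T0}  orig:{}
  cell(4,4) a: {S,T1}  orig:{S}
  cell(0,1) ad: ∅
  cell(1,2) da: {X5}  orig:{}
  cell(2,3) ad: ∅
  cell(3,4) da: {X5}  orig:{}
  cell(0,2) ada: {S}
  cell(1,3) dad: ∅
  cell(2,4) ada: {S}
  cell(0,3) adad: ∅
  cell(1,4) dada: ∅
  cell(0,4) adada: {S}

S ∈ T[0,4] ⇒ YES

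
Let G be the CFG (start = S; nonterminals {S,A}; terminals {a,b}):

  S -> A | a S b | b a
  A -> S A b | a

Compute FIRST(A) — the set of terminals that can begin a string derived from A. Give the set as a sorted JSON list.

FIRST iteration:
pass 1:
  A via A→a: +{a}
  S via S→A: +{a}
  S via S→b a: +{b}
  FIRST(S)={a,b}  FIRST(A)={a}
pass 2:
  A via A→S A b: +{b}
  FIRST(S)={a,b}  FIRST(A)={a,b}
pass 3: — fixpoint
  FIRST(S)={a,b}  FIRST(A)={a,b}

FIRST(A) = ["a", "b"]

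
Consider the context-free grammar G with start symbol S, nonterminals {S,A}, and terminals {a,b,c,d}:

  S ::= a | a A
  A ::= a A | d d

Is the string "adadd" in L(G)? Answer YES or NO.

Convert to CNF:
  S -> T0 A | a
  A -> T0 A | T1 T1
  T0 -> a
  T1 -> d

CYK fill:
  cell(0,0) a: {S,T0}  orig:{S}
  cell(1,1) d: {T1}  orig:{}
  cell(2,2) a: {S,T0}  orig:{S}
  cell(3,3) d: {T1}  orig:{}
  cell(4,4) d: {T1}  orig:{}
  cell(0,1) ad: ∅
  cell(1,2) da: ∅
  cell(2,3) ad: ∅
  cell(3,4) dd: {A}
  cell(0,2) ada: ∅
  cell(1,3) dad: ∅
  cell(2,4) add: {A,S}
  cell(0,3) adad: ∅
  cell(1,4) dadd: ∅
  cell(0,4) adadd: ∅

S ∉ T[0,4] ⇒ NO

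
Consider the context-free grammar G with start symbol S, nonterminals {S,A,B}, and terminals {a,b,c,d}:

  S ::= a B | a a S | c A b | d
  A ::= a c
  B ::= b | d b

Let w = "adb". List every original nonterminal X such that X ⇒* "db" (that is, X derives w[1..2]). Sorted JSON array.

CNF form of G:
  S -> T0 B | T0 X4 | T1 X5 | d
  A -> T0 T1
  B -> T2 T3 | b
  T0 -> a
  T1 -> c
  T2 -> d
  T3 -> b
  X4 -> T0 S
  X5 -> A T3

CYK table (by increasing span), restricted to cells inside w[1..2]:
  T[1,1] 'd' = {S,T2}  orig:{S}
  T[2,2] 'b' = {B,T3}  orig:{B}
  T[1,2] 'db' = {B}

Original NTs in T[1,2] deriving "db": ["B"]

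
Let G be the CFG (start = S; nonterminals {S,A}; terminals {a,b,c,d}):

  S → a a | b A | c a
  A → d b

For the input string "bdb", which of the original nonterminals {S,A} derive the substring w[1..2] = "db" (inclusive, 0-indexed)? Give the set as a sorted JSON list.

Convert to CNF:
  S -> T1 A | T2 T2 | T3 T2
  A -> T0 T1
  T0 -> d
  T1 -> b
  T2 -> a
  T3 -> c

CYK fill (cells [i..j] with 1 ≤ i ≤ j ≤ 2 only):
  cell(1,1) d: {T0}  orig:{}
  cell(2,2) b: {T1}  orig:{}
  cell(1,2) db: {A}

Original NTs in T[1,2] deriving "db": ["A"]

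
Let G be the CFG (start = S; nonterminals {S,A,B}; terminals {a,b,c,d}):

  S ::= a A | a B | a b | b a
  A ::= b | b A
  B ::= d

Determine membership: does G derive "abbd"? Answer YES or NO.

Convert to CNF:
  S -> T0 T1 | T1 A | T1 B | T1 T0
  A -> T0 A | b
  B -> d
  T0 -> b
  T1 -> a

Fill CYK table bottom-up:
  T[0,0] 'a' = {T1}  orig:{}
  T[1,1] 'b' = {A,T0}  orig:{A}
  T[2,2] 'b' = {A,T0}  orig:{A}
  T[3,3] 'd' = {B}
  T[0,1] 'ab' = {S}
  T[1,2] 'bb' = {A}
  T[2,3] 'bd' = ∅
  T[0,2] 'abb' = {S}
  T[1,3] 'bbd' = ∅
  T[0,3] 'abbd' = ∅

S ∉ T[0,3] ⇒ NO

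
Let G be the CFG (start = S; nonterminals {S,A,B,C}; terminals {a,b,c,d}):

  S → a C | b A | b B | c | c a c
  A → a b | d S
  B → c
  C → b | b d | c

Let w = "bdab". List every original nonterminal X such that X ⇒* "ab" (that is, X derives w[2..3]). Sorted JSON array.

CNF form of G:
  S -> T0 C | T1 A | T1 B | T3 X4 | c
  A -> T0 T1 | T2 S
  B -> c
  C -> T1 T2 | b | c
  T0 -> a
  T1 -> b
  T2 -> d
  T3 -> c
  X4 -> T0 T3

CYK fill, restricted to cells inside w[2..3]:
  cell(2,2) a: {T0}  orig:{}
  cell(3,3) b: {C,T1}  orig:{C}
  cell(2,3) ab: {A,S}

Original NTs in T[2,3] deriving "ab": ["A", "S"]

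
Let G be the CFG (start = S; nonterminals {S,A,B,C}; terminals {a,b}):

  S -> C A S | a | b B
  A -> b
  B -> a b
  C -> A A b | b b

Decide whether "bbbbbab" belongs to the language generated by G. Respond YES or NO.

Convert to CNF:
  S -> C X3 | T1 B | a
  A -> b
  B -> T0 T1
  C -> A X2 | T1 T1
  T0 -> a
  T1 -> b
  X2 -> A T1
  X3 -> A S

CYK table (by increasing span):
  [0..0]={A,T1}  "b"  orig:{A}
  [1..1]={A,T1}  "b"  orig:{A}
  [2..2]={A,T1}  "b"  orig:{A}
  [3..3]={A,T1}  "b"  orig:{A}
  [4..4]={A,T1}  "b"  orig:{A}
  [5..5]={S,T0}  "a"  orig:{S}
  [6..6]={A,T1}  "b"  orig:{A}
  [0..1]={C,X2}  "bb"  orig:{C}
  [1..2]={C,X2}  "bb"  orig:{C}
  [2..3]={C,X2}  "bb"  orig:{C}
  [3..4]={C,X2}  "bb"  orig:{C}
  [4..5]={X3}  "ba"  orig:{}
  [5..6]={B}  "ab"
  [0..2]={C}  "bbb"
  [1..3]={C}  "bbb"
  [2..4]={C}  "bbb"
  [3..5]=∅  "bba"
  [4..6]={S}  "bab"
  [0..3]=∅  "bbbb"
  [1..4]=∅  "bbbb"
  [2..5]={S}  "bbba"
  [3..6]={X3}  "bbab"  orig:{}
  [0..4]=∅  "bbbbb"
  [1..5]={S,X3}  "bbbba"  orig:{S}
  [2..6]=∅  "bbbab"
  [0..5]={X3}  "bbbbba"  orig:{}
  [1..6]={S}  "bbbbab"
  [0..6]={S,X3}  "bbbbbab"  orig:{S}

S ∈ T[0,6] ⇒ YES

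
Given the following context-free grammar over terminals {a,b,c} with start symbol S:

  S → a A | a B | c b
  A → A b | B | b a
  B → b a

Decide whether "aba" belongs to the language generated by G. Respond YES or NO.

CNF form of G:
  S -> T1 A | T1 B | T2 T0
  A -> A T0 | T0 T1
  B -> T0 T1
  T0 -> b
  T1 -> a
  T2 -> c

Fill CYK table bottom-up:
  T[0,0] 'a' = {T1}  orig:{}
  T[1,1] 'b' = {T0}  orig:{}
  T[2,2] 'a' = {T1}  orig:{}
  T[0,1] 'ab' = ∅
  T[1,2] 'ba' = {A,B}
  T[0,2] 'aba' = {S}

S ∈ T[0,2] ⇒ YES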